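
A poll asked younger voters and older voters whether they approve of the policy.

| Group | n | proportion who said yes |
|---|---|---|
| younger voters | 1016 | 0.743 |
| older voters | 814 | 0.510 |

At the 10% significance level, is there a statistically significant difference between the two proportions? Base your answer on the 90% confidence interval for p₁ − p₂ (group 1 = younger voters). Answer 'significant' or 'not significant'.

Each SE is √(p̂(1−p̂)/n): √(0.7430·0.2570/1016) = 0.01371 and √(0.5100·0.4900/814) = 0.01752.
SE(p̂₁ − p̂₂) = √(SE₁² + SE₂²) = √(0.0001879641 + 0.0003069504) = 0.02225, since the two samples are independent.
At 90% confidence z* = 1.645; margin = 1.645 × 0.02225 = 0.03660.
The difference is 0.7430 − 0.5100 = 0.2330, so the interval is 0.2330 ± 0.03660 = (0.19640, 0.26960).
The interval (0.19640, 0.26960) does not contain 0, so the difference is significant.

significant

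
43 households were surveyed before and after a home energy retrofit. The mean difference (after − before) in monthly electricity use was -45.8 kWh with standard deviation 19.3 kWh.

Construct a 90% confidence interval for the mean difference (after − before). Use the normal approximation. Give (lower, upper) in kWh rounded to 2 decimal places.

(-50.64, -40.96)

Paired design: SE = s_d/√n = 19.3/√43 = 2.9432.
z* = 1.645; margin of error = 1.645 × 2.9432 = 4.8416.
-45.8 ± 4.8416 → (-50.64, -40.96).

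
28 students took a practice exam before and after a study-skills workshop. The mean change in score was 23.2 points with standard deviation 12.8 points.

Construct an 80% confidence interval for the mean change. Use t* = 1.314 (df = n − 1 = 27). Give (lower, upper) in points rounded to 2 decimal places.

(20.02, 26.38)

Paired design: SE = s_d/√n = 12.8/√28 = 2.4190.
t* = 1.314; margin of error = 1.314 × 2.4190 = 3.1786.
23.2 ± 3.1786 → (20.02, 26.38).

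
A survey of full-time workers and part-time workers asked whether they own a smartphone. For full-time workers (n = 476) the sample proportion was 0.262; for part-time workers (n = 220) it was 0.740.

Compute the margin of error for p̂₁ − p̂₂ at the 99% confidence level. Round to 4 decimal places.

0.0922

Each SE is √(p̂(1−p̂)/n): √(0.2620·0.7380/476) = 0.02015 and √(0.7400·0.2600/220) = 0.02957.
SE(p̂₁ − p̂₂) = √(SE₁² + SE₂²) = √(0.0004060225 + 0.0008743849) = 0.03578, since the two samples are independent.
At 99% confidence z* = 2.576; margin = 2.576 × 0.03578 = 0.09217.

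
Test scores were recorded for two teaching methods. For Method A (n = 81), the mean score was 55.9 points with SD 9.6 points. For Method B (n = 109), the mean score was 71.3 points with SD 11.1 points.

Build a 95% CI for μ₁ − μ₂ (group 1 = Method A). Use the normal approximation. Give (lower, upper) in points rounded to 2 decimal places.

Standard errors of each mean: 9.6/√81 = 1.0667 and 11.1/√109 = 1.0632.
SE(x̄₁ − x̄₂) = √(1.0667² + 1.0632²) = 1.5061 for independent samples with unequal variances.
With z* = 1.960, the margin is 1.960 × 1.5061 = 2.9520.
x̄₁ − x̄₂ = 55.9 − 71.3 = -15.4000; the interval is -15.4000 ± 2.9520 = (-18.35, -12.45).

(-18.35, -12.45)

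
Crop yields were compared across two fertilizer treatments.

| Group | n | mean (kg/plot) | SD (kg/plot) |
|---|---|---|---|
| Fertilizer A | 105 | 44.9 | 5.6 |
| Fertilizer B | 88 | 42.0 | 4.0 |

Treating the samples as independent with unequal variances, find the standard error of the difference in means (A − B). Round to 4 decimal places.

Standard errors of each mean: 5.6/√105 = 0.5465 and 4.0/√88 = 0.4264.
SE(x̄₁ − x̄₂) = √(0.5465² + 0.4264²) = 0.6932 for independent samples with unequal variances.

0.6932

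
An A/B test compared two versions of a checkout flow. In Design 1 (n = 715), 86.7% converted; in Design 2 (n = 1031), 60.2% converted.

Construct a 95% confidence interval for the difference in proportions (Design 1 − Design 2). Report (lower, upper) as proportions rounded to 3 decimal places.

The two standard errors are √(0.8670×0.1330/715) = 0.01270 and √(0.6020×0.3980/1031) = 0.01524.
Because the samples are independent, SE_diff = √(0.01270² + 0.01524²) = 0.01984.
Using z* = 1.960 for 95%, ME = 1.960 × 0.01984 = 0.03889.
p̂₁ − p̂₂ = 0.2650; interval 0.2650 ± 0.03889 gives (0.226, 0.304).

(0.226, 0.304)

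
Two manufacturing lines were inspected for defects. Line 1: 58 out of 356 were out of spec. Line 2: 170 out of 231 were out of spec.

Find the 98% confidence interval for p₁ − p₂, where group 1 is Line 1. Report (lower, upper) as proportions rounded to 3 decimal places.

(-0.654, -0.492)

p̂₁ = 58/356 = 0.1629 and p̂₂ = 170/231 = 0.7359.
SE₁ = √(p̂₁(1−p̂₁)/n₁) = √(0.1629·0.8371/356) = 0.01957; SE₂ = √(0.7359·0.2641/231) = 0.02901.
Independent samples: SE of the difference = √(SE₁² + SE₂²) = √(0.0003829849 + 0.0008415801) = 0.03499.
z* for 98% confidence is 2.326, so the margin of error is 2.326 × 0.03499 = 0.08139.
Point estimate p̂₁ − p̂₂ = 0.1629 − 0.7359 = -0.5730.
-0.5730 ± 0.08139 → (-0.654, -0.492).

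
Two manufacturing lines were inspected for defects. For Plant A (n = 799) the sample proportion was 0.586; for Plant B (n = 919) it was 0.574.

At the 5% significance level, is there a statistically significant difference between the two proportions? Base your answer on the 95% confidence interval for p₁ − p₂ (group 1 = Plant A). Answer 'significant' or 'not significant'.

not significant

The two standard errors are √(0.5860×0.4140/799) = 0.01743 and √(0.5740×0.4260/919) = 0.01631.
Because the samples are independent, SE_diff = √(0.01743² + 0.01631²) = 0.02387.
Using z* = 1.960 for 95%, ME = 1.960 × 0.02387 = 0.04679.
p̂₁ − p̂₂ = 0.0120; interval 0.0120 ± 0.04679 gives (-0.03479, 0.05879).
The interval (-0.03479, 0.05879) contains 0, so the difference is not significant.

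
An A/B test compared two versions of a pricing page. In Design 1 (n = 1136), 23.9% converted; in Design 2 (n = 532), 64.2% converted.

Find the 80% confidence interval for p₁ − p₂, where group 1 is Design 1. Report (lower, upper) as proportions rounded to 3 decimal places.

SE₁ = √(p̂₁(1−p̂₁)/n₁) = √(0.2390·0.7610/1136) = 0.01265; SE₂ = √(0.6420·0.3580/532) = 0.02079.
Independent samples: SE of the difference = √(SE₁² + SE₂²) = √(0.0001600225 + 0.0004322241) = 0.02434.
z* for 80% confidence is 1.282, so the margin of error is 1.282 × 0.02434 = 0.03120.
Point estimate p̂₁ − p̂₂ = 0.2390 − 0.6420 = -0.4030.
-0.4030 ± 0.03120 → (-0.434, -0.372).

(-0.434, -0.372)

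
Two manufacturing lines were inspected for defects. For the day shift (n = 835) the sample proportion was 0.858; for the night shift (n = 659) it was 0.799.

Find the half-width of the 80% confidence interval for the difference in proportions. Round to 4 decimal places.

Each SE is √(p̂(1−p̂)/n): √(0.8580·0.1420/835) = 0.01208 and √(0.7990·0.2010/659) = 0.01561.
SE(p̂₁ − p̂₂) = √(SE₁² + SE₂²) = √(0.0001459264 + 0.0002436721) = 0.01974, since the two samples are independent.
At 80% confidence z* = 1.282; margin = 1.282 × 0.01974 = 0.02531.

0.0253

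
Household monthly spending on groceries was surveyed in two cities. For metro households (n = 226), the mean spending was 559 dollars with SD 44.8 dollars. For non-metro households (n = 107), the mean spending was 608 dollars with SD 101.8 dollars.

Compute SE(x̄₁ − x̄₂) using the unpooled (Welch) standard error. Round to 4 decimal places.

SE₁ = s₁/√n₁ = 44.8/√226 = 2.9801; SE₂ = 101.8/√107 = 9.8414.
Independent samples, unequal variances: SE_diff = √(SE₁² + SE₂²) = √(8.88099601 + 96.85315396) = 10.2827.

10.2827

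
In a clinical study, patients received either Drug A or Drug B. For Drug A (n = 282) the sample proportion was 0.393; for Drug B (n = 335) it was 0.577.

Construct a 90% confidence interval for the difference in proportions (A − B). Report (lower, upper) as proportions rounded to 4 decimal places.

SE₁ = √(p̂₁(1−p̂₁)/n₁) = √(0.3930·0.6070/282) = 0.02908; SE₂ = √(0.5770·0.4230/335) = 0.02699.
Independent samples: SE of the difference = √(SE₁² + SE₂²) = √(0.0008456464 + 0.0007284601) = 0.03968.
z* for 90% confidence is 1.645, so the margin of error is 1.645 × 0.03968 = 0.06527.
Point estimate p̂₁ − p̂₂ = 0.3930 − 0.5770 = -0.1840.
-0.1840 ± 0.06527 → (-0.2493, -0.1187).

(-0.2493, -0.1187)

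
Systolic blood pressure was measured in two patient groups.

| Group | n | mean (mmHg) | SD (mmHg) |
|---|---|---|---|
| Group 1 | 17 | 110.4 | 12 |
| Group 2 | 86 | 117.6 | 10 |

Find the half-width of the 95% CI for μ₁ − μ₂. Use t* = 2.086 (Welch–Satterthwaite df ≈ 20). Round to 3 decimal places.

SE₁ = s₁/√n₁ = 12/√17 = 2.9104; SE₂ = 10/√86 = 1.0783.
Independent samples, unequal variances: SE_diff = √(SE₁² + SE₂²) = √(8.47042816 + 1.16273089) = 3.1037.
t* = 2.086, so margin of error = 2.086 × 3.1037 = 6.4743.

6.474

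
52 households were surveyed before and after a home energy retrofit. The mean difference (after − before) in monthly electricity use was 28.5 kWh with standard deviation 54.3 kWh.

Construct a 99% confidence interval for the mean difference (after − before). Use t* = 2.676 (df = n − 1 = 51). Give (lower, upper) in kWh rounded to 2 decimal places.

This is a matched-pairs design, so SE = s_d/√n = 54.3/√52 = 7.5301.
Margin = 2.676 × 7.5301 = 20.1505; the interval is 28.5 ± 20.1505 = (8.35, 48.65).

(8.35, 48.65)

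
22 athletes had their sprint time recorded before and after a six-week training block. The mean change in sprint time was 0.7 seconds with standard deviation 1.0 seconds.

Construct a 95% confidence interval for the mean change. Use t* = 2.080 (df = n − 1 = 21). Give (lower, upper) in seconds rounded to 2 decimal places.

(0.26, 1.14)

This is a matched-pairs design, so SE = s_d/√n = 1.0/√22 = 0.2132.
Margin = 2.080 × 0.2132 = 0.4435; the interval is 0.7 ± 0.4435 = (0.26, 1.14).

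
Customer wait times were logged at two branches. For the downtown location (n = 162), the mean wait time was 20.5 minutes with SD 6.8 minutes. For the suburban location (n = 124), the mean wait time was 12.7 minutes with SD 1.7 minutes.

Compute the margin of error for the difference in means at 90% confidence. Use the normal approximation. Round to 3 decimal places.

Per-group SEs: s₁/√n₁ = 6.8/√162 = 0.5343, s₂/√n₂ = 1.7/√124 = 0.1527.
Unpooled SE of the difference: √(0.28547649 + 0.02331729) = 0.5557.
Margin of error = z* · SE = 1.645 × 0.5557 = 0.9141.

0.914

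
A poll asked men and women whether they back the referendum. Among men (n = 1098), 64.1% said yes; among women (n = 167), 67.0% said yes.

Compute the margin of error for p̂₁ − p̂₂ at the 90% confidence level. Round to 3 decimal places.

SE₁ = √(p̂₁(1−p̂₁)/n₁) = √(0.6410·0.3590/1098) = 0.01448; SE₂ = √(0.6700·0.3300/167) = 0.03639.
Independent samples: SE of the difference = √(SE₁² + SE₂²) = √(0.0002096704 + 0.0013242321) = 0.03917.
z* for 90% confidence is 1.645, so the margin of error is 1.645 × 0.03917 = 0.06443.

0.064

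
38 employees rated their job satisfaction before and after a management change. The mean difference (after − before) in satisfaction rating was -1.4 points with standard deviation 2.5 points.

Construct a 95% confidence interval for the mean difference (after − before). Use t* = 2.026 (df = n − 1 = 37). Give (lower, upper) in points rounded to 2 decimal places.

(-2.22, -0.58)

This is a matched-pairs design, so SE = s_d/√n = 2.5/√38 = 0.4056.
Margin = 2.026 × 0.4056 = 0.8217; the interval is -1.4 ± 0.8217 = (-2.22, -0.58).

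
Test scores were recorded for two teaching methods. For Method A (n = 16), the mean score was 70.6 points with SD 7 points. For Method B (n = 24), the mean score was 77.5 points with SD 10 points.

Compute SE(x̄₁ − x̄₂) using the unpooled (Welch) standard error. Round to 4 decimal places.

2.6887

SE₁ = s₁/√n₁ = 7/√16 = 1.7500; SE₂ = 10/√24 = 2.0412.
Independent samples, unequal variances: SE_diff = √(SE₁² + SE₂²) = √(3.0625 + 4.16649744) = 2.6887.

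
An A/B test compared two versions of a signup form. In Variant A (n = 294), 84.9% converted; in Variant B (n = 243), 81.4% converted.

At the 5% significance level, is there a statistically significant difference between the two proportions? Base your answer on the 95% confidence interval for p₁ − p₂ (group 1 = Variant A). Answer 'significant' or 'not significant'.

not significant

The two standard errors are √(0.8490×0.1510/294) = 0.02088 and √(0.8140×0.1860/243) = 0.02496.
Because the samples are independent, SE_diff = √(0.02088² + 0.02496²) = 0.03254.
Using z* = 1.960 for 95%, ME = 1.960 × 0.03254 = 0.06378.
p̂₁ − p̂₂ = 0.0350; interval 0.0350 ± 0.06378 gives (-0.02878, 0.09878).
The interval (-0.02878, 0.09878) contains 0, so the difference is not significant.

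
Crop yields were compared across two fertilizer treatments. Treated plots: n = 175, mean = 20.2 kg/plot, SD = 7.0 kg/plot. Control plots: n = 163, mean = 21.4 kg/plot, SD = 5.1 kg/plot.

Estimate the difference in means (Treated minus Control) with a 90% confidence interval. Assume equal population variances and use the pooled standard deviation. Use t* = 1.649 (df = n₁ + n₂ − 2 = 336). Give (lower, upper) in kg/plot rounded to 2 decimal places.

(-2.31, -0.09)

s_p = √[((n₁−1)s₁² + (n₂−1)s₂²)/(n₁+n₂−2)] = √[(174·7.0² + 162·5.1²)/336] = 6.1576.
SE = 6.1576·√(1/175 + 1/163) = 0.6703.
With t* = 1.649, margin = 1.649 × 0.6703 = 1.1053.
x̄₁ − x̄₂ = 20.2 − 21.4 = -1.2000; interval -1.2000 ± 1.1053 = (-2.31, -0.09).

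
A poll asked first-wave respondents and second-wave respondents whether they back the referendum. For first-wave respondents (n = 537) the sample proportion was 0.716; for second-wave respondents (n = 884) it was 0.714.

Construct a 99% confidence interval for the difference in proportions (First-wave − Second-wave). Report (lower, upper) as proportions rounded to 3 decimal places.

(-0.062, 0.066)

The two standard errors are √(0.7160×0.2840/537) = 0.01946 and √(0.7140×0.2860/884) = 0.01520.
Because the samples are independent, SE_diff = √(0.01946² + 0.01520²) = 0.02469.
Using z* = 2.576 for 99%, ME = 2.576 × 0.02469 = 0.06360.
p̂₁ − p̂₂ = 0.0020; interval 0.0020 ± 0.06360 gives (-0.062, 0.066).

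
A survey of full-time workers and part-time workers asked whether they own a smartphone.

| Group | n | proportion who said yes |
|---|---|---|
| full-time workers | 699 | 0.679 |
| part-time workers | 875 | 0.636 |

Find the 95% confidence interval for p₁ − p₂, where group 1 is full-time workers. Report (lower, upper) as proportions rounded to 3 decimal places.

SE₁ = √(p̂₁(1−p̂₁)/n₁) = √(0.6790·0.3210/699) = 0.01766; SE₂ = √(0.6360·0.3640/875) = 0.01627.
Independent samples: SE of the difference = √(SE₁² + SE₂²) = √(0.0003118756 + 0.0002647129) = 0.02401.
z* for 95% confidence is 1.960, so the margin of error is 1.960 × 0.02401 = 0.04706.
Point estimate p̂₁ − p̂₂ = 0.6790 − 0.6360 = 0.0430.
0.0430 ± 0.04706 → (-0.004, 0.090).

(-0.004, 0.090)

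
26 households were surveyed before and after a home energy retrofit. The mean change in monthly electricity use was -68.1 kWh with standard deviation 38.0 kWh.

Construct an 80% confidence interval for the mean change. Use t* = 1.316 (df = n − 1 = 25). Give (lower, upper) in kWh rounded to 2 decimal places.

(-77.91, -58.29)

This is a matched-pairs design, so SE = s_d/√n = 38.0/√26 = 7.4524.
Margin = 1.316 × 7.4524 = 9.8074; the interval is -68.1 ± 9.8074 = (-77.91, -58.29).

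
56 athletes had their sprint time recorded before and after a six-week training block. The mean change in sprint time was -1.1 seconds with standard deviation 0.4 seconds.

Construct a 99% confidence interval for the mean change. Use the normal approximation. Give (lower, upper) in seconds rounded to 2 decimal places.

This is a matched-pairs design, so SE = s_d/√n = 0.4/√56 = 0.0535.
Margin = 2.576 × 0.0535 = 0.1378; the interval is -1.1 ± 0.1378 = (-1.24, -0.96).

(-1.24, -0.96)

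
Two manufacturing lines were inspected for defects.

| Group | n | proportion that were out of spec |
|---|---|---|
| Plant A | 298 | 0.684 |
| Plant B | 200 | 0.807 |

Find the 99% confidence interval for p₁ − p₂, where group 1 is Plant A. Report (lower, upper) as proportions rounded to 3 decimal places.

Each SE is √(p̂(1−p̂)/n): √(0.6840·0.3160/298) = 0.02693 and √(0.8070·0.1930/200) = 0.02791.
SE(p̂₁ − p̂₂) = √(SE₁² + SE₂²) = √(0.0007252249 + 0.0007789681) = 0.03878, since the two samples are independent.
At 99% confidence z* = 2.576; margin = 2.576 × 0.03878 = 0.09990.
The difference is 0.6840 − 0.8070 = -0.1230, so the interval is -0.1230 ± 0.09990 = (-0.223, -0.023).

(-0.223, -0.023)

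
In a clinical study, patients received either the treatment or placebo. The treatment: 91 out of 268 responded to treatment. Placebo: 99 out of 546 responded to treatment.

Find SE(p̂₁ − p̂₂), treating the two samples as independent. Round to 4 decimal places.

First, p̂₁ = 91/268 = 0.3396; p̂₂ = 99/546 = 0.1813.
The two standard errors are √(0.3396×0.6604/268) = 0.02893 and √(0.1813×0.8187/546) = 0.01649.
Because the samples are independent, SE_diff = √(0.02893² + 0.01649²) = 0.03330.

0.0333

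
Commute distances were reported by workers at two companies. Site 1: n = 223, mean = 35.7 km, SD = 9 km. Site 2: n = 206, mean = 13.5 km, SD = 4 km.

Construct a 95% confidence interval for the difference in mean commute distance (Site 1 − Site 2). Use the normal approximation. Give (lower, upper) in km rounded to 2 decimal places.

(20.90, 23.50)

Standard errors of each mean: 9/√223 = 0.6027 and 4/√206 = 0.2787.
SE(x̄₁ − x̄₂) = √(0.6027² + 0.2787²) = 0.6640 for independent samples with unequal variances.
With z* = 1.960, the margin is 1.960 × 0.6640 = 1.3014.
x̄₁ − x̄₂ = 35.7 − 13.5 = 22.2000; the interval is 22.2000 ± 1.3014 = (20.90, 23.50).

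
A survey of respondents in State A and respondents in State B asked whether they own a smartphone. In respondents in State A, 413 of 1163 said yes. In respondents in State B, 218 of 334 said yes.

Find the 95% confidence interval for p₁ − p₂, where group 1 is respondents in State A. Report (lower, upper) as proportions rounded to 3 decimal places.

(-0.356, -0.240)

First, p̂₁ = 413/1163 = 0.3551; p̂₂ = 218/334 = 0.6527.
The two standard errors are √(0.3551×0.6449/1163) = 0.01403 and √(0.6527×0.3473/334) = 0.02605.
Because the samples are independent, SE_diff = √(0.01403² + 0.02605²) = 0.02959.
Using z* = 1.960 for 95%, ME = 1.960 × 0.02959 = 0.05800.
p̂₁ − p̂₂ = -0.2976; interval -0.2976 ± 0.05800 gives (-0.356, -0.240).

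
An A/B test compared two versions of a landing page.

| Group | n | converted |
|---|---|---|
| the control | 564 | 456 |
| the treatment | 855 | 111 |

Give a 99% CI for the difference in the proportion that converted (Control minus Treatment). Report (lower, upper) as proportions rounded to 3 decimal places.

First, p̂₁ = 456/564 = 0.8085; p̂₂ = 111/855 = 0.1298.
The two standard errors are √(0.8085×0.1915/564) = 0.01657 and √(0.1298×0.8702/855) = 0.01149.
Because the samples are independent, SE_diff = √(0.01657² + 0.01149²) = 0.02016.
Using z* = 2.576 for 99%, ME = 2.576 × 0.02016 = 0.05193.
p̂₁ − p̂₂ = 0.6787; interval 0.6787 ± 0.05193 gives (0.627, 0.731).

(0.627, 0.731)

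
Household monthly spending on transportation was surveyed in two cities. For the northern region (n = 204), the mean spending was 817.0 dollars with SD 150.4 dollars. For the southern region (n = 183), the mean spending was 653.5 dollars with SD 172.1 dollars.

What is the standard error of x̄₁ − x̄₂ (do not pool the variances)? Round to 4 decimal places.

16.5146

Per-group SEs: s₁/√n₁ = 150.4/√204 = 10.5301, s₂/√n₂ = 172.1/√183 = 12.7220.
Unpooled SE of the difference: √(110.88300601 + 161.849284) = 16.5146.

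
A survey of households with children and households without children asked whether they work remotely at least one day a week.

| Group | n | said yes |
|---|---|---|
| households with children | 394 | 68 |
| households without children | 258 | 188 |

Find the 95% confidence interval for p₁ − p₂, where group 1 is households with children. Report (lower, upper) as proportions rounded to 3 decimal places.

p̂₁ = 68/394 = 0.1726 and p̂₂ = 188/258 = 0.7287.
SE₁ = √(p̂₁(1−p̂₁)/n₁) = √(0.1726·0.8274/394) = 0.01904; SE₂ = √(0.7287·0.2713/258) = 0.02768.
Independent samples: SE of the difference = √(SE₁² + SE₂²) = √(0.0003625216 + 0.0007661824) = 0.03360.
z* for 95% confidence is 1.960, so the margin of error is 1.960 × 0.03360 = 0.06586.
Point estimate p̂₁ − p̂₂ = 0.1726 − 0.7287 = -0.5561.
-0.5561 ± 0.06586 → (-0.622, -0.490).

(-0.622, -0.490)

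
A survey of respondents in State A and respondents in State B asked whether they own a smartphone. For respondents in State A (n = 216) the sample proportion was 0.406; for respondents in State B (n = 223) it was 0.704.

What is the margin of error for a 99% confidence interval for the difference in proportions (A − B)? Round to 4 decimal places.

The two standard errors are √(0.4060×0.5940/216) = 0.03341 and √(0.7040×0.2960/223) = 0.03057.
Because the samples are independent, SE_diff = √(0.03341² + 0.03057²) = 0.04529.
Using z* = 2.576 for 99%, ME = 2.576 × 0.04529 = 0.11667.

0.1167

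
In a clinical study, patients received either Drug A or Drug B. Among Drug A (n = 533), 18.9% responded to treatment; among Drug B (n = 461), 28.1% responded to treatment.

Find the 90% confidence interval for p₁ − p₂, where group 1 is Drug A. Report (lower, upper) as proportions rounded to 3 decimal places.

(-0.136, -0.048)

SE₁ = √(p̂₁(1−p̂₁)/n₁) = √(0.1890·0.8110/533) = 0.01696; SE₂ = √(0.2810·0.7190/461) = 0.02093.
Independent samples: SE of the difference = √(SE₁² + SE₂²) = √(0.0002876416 + 0.0004380649) = 0.02694.
z* for 90% confidence is 1.645, so the margin of error is 1.645 × 0.02694 = 0.04432.
Point estimate p̂₁ − p̂₂ = 0.1890 − 0.2810 = -0.0920.
-0.0920 ± 0.04432 → (-0.136, -0.048).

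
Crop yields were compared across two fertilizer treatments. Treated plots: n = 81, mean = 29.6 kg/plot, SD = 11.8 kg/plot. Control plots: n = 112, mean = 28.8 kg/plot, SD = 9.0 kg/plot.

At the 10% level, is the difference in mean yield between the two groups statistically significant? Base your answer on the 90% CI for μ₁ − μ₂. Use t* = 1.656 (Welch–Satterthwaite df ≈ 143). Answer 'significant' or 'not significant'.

Standard errors of each mean: 11.8/√81 = 1.3111 and 9.0/√112 = 0.8504.
SE(x̄₁ − x̄₂) = √(1.3111² + 0.8504²) = 1.5627 for independent samples with unequal variances.
With t* = 1.656, the margin is 1.656 × 1.5627 = 2.5878.
x̄₁ − x̄₂ = 29.6 − 28.8 = 0.8000; the interval is 0.8000 ± 2.5878 = (-1.7878, 3.3878).
The interval (-1.7878, 3.3878) contains 0, so the difference is not significant.

not significant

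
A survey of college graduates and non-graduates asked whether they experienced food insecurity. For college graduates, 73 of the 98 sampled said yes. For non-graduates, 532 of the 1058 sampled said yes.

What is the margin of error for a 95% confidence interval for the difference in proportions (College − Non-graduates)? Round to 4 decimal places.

0.0914

First, p̂₁ = 73/98 = 0.7449; p̂₂ = 532/1058 = 0.5028.
The two standard errors are √(0.7449×0.2551/98) = 0.04403 and √(0.5028×0.4972/1058) = 0.01537.
Because the samples are independent, SE_diff = √(0.04403² + 0.01537²) = 0.04664.
Using z* = 1.960 for 95%, ME = 1.960 × 0.04664 = 0.09141.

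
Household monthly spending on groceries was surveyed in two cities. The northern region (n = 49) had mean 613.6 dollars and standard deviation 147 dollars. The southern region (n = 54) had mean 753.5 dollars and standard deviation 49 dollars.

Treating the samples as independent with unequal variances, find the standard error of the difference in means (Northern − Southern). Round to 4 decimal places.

SE₁ = s₁/√n₁ = 147/√49 = 21.0000; SE₂ = 49/√54 = 6.6681.
Independent samples, unequal variances: SE_diff = √(SE₁² + SE₂²) = √(441.0 + 44.46355761) = 22.0332.

22.0332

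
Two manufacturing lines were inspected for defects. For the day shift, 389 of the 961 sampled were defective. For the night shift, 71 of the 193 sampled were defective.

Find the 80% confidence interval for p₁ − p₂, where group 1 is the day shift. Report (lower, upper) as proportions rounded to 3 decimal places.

Sample proportions: 389/961 = 0.4048, 71/193 = 0.3679.
Each SE is √(p̂(1−p̂)/n): √(0.4048·0.5952/961) = 0.01583 and √(0.3679·0.6321/193) = 0.03471.
SE(p̂₁ − p̂₂) = √(SE₁² + SE₂²) = √(0.0002505889 + 0.0012047841) = 0.03815, since the two samples are independent.
At 80% confidence z* = 1.282; margin = 1.282 × 0.03815 = 0.04891.
The difference is 0.4048 − 0.3679 = 0.0369, so the interval is 0.0369 ± 0.04891 = (-0.012, 0.086).

(-0.012, 0.086)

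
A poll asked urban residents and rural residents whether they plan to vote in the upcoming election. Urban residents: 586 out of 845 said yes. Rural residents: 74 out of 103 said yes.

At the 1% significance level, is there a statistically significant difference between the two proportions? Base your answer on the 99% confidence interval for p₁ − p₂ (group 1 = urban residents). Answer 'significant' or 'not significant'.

not significant

Sample proportions: 586/845 = 0.6935, 74/103 = 0.7184.
Each SE is √(p̂(1−p̂)/n): √(0.6935·0.3065/845) = 0.01586 and √(0.7184·0.2816/103) = 0.04432.
SE(p̂₁ − p̂₂) = √(SE₁² + SE₂²) = √(0.0002515396 + 0.0019642624) = 0.04707, since the two samples are independent.
At 99% confidence z* = 2.576; margin = 2.576 × 0.04707 = 0.12125.
The difference is 0.6935 − 0.7184 = -0.0249, so the interval is -0.0249 ± 0.12125 = (-0.14615, 0.09635).
The interval (-0.14615, 0.09635) contains 0, so the difference is not significant.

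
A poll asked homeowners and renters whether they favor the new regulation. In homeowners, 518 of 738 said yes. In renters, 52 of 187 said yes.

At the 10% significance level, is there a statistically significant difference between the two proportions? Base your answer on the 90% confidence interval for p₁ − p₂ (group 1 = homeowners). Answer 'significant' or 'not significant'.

p̂₁ = 518/738 = 0.7019 and p̂₂ = 52/187 = 0.2781.
SE₁ = √(p̂₁(1−p̂₁)/n₁) = √(0.7019·0.2981/738) = 0.01684; SE₂ = √(0.2781·0.7219/187) = 0.03277.
Independent samples: SE of the difference = √(SE₁² + SE₂²) = √(0.0002835856 + 0.0010738729) = 0.03684.
z* for 90% confidence is 1.645, so the margin of error is 1.645 × 0.03684 = 0.06060.
Point estimate p̂₁ − p̂₂ = 0.7019 − 0.2781 = 0.4238.
0.4238 ± 0.06060 → (0.36320, 0.48440).
The interval (0.36320, 0.48440) does not contain 0, so the difference is significant.

significant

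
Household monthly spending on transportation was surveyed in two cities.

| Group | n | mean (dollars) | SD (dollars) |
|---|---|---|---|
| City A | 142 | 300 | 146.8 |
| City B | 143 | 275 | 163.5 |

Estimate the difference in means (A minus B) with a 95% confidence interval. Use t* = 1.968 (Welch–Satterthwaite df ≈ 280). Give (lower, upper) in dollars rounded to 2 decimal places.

(-11.22, 61.22)

Per-group SEs: s₁/√n₁ = 146.8/√142 = 12.3192, s₂/√n₂ = 163.5/√143 = 13.6726.
Unpooled SE of the difference: √(151.76268864 + 186.93999076) = 18.4039.
Margin of error = t* · SE = 1.968 × 18.4039 = 36.2189.
x̄₁ − x̄₂ = 300 − 275 = 25.0000.
CI: 25.0000 ± 36.2189 = (-11.22, 61.22).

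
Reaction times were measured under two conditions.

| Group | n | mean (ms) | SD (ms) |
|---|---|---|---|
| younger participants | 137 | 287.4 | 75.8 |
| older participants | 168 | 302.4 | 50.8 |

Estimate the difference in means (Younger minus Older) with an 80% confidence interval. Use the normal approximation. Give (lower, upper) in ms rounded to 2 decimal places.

(-24.70, -5.30)

Standard errors of each mean: 75.8/√137 = 6.4760 and 50.8/√168 = 3.9193.
SE(x̄₁ − x̄₂) = √(6.4760² + 3.9193²) = 7.5696 for independent samples with unequal variances.
With z* = 1.282, the margin is 1.282 × 7.5696 = 9.7042.
x̄₁ − x̄₂ = 287.4 − 302.4 = -15.0000; the interval is -15.0000 ± 9.7042 = (-24.70, -5.30).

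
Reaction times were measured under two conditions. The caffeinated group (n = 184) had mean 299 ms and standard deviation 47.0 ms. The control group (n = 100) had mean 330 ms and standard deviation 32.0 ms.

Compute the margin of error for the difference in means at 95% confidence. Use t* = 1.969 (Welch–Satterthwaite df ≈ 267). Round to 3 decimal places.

9.287

SE₁ = s₁/√n₁ = 47.0/√184 = 3.4649; SE₂ = 32.0/√100 = 3.2000.
Independent samples, unequal variances: SE_diff = √(SE₁² + SE₂²) = √(12.00553201 + 10.24) = 4.7165.
t* = 1.969, so margin of error = 1.969 × 4.7165 = 9.2868.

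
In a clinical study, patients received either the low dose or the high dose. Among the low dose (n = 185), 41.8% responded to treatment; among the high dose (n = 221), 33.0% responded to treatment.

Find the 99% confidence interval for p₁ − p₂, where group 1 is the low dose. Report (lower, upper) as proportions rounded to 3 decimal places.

SE₁ = √(p̂₁(1−p̂₁)/n₁) = √(0.4180·0.5820/185) = 0.03626; SE₂ = √(0.3300·0.6700/221) = 0.03163.
Independent samples: SE of the difference = √(SE₁² + SE₂²) = √(0.0013147876 + 0.0010004569) = 0.04812.
z* for 99% confidence is 2.576, so the margin of error is 2.576 × 0.04812 = 0.12396.
Point estimate p̂₁ − p̂₂ = 0.4180 − 0.3300 = 0.0880.
0.0880 ± 0.12396 → (-0.036, 0.212).

(-0.036, 0.212)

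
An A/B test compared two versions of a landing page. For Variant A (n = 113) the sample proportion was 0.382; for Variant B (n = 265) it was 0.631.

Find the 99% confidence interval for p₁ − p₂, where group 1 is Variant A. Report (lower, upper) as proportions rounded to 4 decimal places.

Each SE is √(p̂(1−p̂)/n): √(0.3820·0.6180/113) = 0.04571 and √(0.6310·0.3690/265) = 0.02964.
SE(p̂₁ − p̂₂) = √(SE₁² + SE₂²) = √(0.0020894041 + 0.0008785296) = 0.05448, since the two samples are independent.
At 99% confidence z* = 2.576; margin = 2.576 × 0.05448 = 0.14034.
The difference is 0.3820 − 0.6310 = -0.2490, so the interval is -0.2490 ± 0.14034 = (-0.3893, -0.1087).

(-0.3893, -0.1087)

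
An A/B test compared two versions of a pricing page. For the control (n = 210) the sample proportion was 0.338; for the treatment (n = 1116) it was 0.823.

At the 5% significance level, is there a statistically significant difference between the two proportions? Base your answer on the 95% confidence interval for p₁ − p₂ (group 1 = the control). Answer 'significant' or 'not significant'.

Each SE is √(p̂(1−p̂)/n): √(0.3380·0.6620/210) = 0.03264 and √(0.8230·0.1770/1116) = 0.01142.
SE(p̂₁ − p̂₂) = √(SE₁² + SE₂²) = √(0.0010653696 + 0.0001304164) = 0.03458, since the two samples are independent.
At 95% confidence z* = 1.960; margin = 1.960 × 0.03458 = 0.06778.
The difference is 0.3380 − 0.8230 = -0.4850, so the interval is -0.4850 ± 0.06778 = (-0.55278, -0.41722).
The interval (-0.55278, -0.41722) does not contain 0, so the difference is significant.

significant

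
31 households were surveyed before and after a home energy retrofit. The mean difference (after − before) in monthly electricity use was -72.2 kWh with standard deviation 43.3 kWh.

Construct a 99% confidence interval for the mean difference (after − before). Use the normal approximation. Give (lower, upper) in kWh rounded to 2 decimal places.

(-92.23, -52.17)

This is a matched-pairs design, so SE = s_d/√n = 43.3/√31 = 7.7769.
Margin = 2.576 × 7.7769 = 20.0333; the interval is -72.2 ± 20.0333 = (-92.23, -52.17).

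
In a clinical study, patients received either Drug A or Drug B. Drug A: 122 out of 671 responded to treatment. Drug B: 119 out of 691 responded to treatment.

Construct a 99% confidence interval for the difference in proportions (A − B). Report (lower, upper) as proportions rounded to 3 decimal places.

(-0.044, 0.063)

Sample proportions: 122/671 = 0.1818, 119/691 = 0.1722.
Each SE is √(p̂(1−p̂)/n): √(0.1818·0.8182/671) = 0.01489 and √(0.1722·0.8278/691) = 0.01436.
SE(p̂₁ − p̂₂) = √(SE₁² + SE₂²) = √(0.0002217121 + 0.0002062096) = 0.02069, since the two samples are independent.
At 99% confidence z* = 2.576; margin = 2.576 × 0.02069 = 0.05330.
The difference is 0.1818 − 0.1722 = 0.0096, so the interval is 0.0096 ± 0.05330 = (-0.044, 0.063).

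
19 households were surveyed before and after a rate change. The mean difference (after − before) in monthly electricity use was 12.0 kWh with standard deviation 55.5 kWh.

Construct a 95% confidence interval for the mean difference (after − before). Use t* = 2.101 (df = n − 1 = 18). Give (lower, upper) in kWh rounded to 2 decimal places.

(-14.75, 38.75)

This is a matched-pairs design, so SE = s_d/√n = 55.5/√19 = 12.7326.
Margin = 2.101 × 12.7326 = 26.7512; the interval is 12.0 ± 26.7512 = (-14.75, 38.75).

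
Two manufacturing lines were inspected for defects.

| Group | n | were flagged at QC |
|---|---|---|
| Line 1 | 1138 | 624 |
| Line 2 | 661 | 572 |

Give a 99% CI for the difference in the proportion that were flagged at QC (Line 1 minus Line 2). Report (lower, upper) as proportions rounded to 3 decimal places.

First, p̂₁ = 624/1138 = 0.5483; p̂₂ = 572/661 = 0.8654.
The two standard errors are √(0.5483×0.4517/1138) = 0.01475 and √(0.8654×0.1346/661) = 0.01327.
Because the samples are independent, SE_diff = √(0.01475² + 0.01327²) = 0.01984.
Using z* = 2.576 for 99%, ME = 2.576 × 0.01984 = 0.05111.
p̂₁ − p̂₂ = -0.3171; interval -0.3171 ± 0.05111 gives (-0.368, -0.266).

(-0.368, -0.266)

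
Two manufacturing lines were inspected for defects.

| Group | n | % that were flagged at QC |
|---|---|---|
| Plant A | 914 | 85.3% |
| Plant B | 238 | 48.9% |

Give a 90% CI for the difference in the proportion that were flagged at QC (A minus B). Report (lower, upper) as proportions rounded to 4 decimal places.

The two standard errors are √(0.8530×0.1470/914) = 0.01171 and √(0.4890×0.5110/238) = 0.03240.
Because the samples are independent, SE_diff = √(0.01171² + 0.03240²) = 0.03445.
Using z* = 1.645 for 90%, ME = 1.645 × 0.03445 = 0.05667.
p̂₁ − p̂₂ = 0.3640; interval 0.3640 ± 0.05667 gives (0.3073, 0.4207).

(0.3073, 0.4207)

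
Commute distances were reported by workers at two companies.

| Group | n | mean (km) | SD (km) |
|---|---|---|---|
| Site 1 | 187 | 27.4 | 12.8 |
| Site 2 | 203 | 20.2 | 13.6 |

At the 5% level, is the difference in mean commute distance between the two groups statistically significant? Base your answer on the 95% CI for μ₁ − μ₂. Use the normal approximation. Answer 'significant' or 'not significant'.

significant

SE₁ = s₁/√n₁ = 12.8/√187 = 0.9360; SE₂ = 13.6/√203 = 0.9545.
Independent samples, unequal variances: SE_diff = √(SE₁² + SE₂²) = √(0.876096 + 0.91107025) = 1.3368.
z* = 1.960, so margin of error = 1.960 × 1.3368 = 2.6201.
Difference in means = 27.4 − 20.2 = 7.2000.
7.2000 ± 2.6201 → (4.5799, 9.8201).
The interval (4.5799, 9.8201) does not contain 0, so the difference is significant.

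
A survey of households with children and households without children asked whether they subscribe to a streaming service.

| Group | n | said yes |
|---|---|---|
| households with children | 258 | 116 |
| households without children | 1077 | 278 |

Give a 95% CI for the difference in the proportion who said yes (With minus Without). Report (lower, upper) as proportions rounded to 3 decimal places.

(0.125, 0.258)

p̂₁ = 116/258 = 0.4496 and p̂₂ = 278/1077 = 0.2581.
SE₁ = √(p̂₁(1−p̂₁)/n₁) = √(0.4496·0.5504/258) = 0.03097; SE₂ = √(0.2581·0.7419/1077) = 0.01333.
Independent samples: SE of the difference = √(SE₁² + SE₂²) = √(0.0009591409 + 0.0001776889) = 0.03372.
z* for 95% confidence is 1.960, so the margin of error is 1.960 × 0.03372 = 0.06609.
Point estimate p̂₁ − p̂₂ = 0.4496 − 0.2581 = 0.1915.
0.1915 ± 0.06609 → (0.125, 0.258).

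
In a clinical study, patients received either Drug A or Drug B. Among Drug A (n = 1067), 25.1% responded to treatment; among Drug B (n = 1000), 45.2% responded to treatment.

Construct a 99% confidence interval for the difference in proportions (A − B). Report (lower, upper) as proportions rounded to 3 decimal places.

(-0.254, -0.148)

Each SE is √(p̂(1−p̂)/n): √(0.2510·0.7490/1067) = 0.01327 and √(0.4520·0.5480/1000) = 0.01574.
SE(p̂₁ − p̂₂) = √(SE₁² + SE₂²) = √(0.0001760929 + 0.0002477476) = 0.02059, since the two samples are independent.
At 99% confidence z* = 2.576; margin = 2.576 × 0.02059 = 0.05304.
The difference is 0.2510 − 0.4520 = -0.2010, so the interval is -0.2010 ± 0.05304 = (-0.254, -0.148).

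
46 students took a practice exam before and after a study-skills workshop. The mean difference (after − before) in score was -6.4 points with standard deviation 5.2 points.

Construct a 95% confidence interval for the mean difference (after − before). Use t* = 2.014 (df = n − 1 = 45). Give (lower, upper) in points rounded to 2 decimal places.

Paired design: SE = s_d/√n = 5.2/√46 = 0.7667.
t* = 2.014; margin of error = 2.014 × 0.7667 = 1.5441.
-6.4 ± 1.5441 → (-7.94, -4.86).

(-7.94, -4.86)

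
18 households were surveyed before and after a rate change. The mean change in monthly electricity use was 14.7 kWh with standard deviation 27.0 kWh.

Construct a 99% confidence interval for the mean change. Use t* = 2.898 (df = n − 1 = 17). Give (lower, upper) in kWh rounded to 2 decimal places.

(-3.74, 33.14)

Paired design: SE = s_d/√n = 27.0/√18 = 6.3640.
t* = 2.898; margin of error = 2.898 × 6.3640 = 18.4429.
14.7 ± 18.4429 → (-3.74, 33.14).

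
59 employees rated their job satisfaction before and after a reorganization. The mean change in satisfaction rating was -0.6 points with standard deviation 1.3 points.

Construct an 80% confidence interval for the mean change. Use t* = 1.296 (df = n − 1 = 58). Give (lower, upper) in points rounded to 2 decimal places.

(-0.82, -0.38)

This is a matched-pairs design, so SE = s_d/√n = 1.3/√59 = 0.1692.
Margin = 1.296 × 0.1692 = 0.2193; the interval is -0.6 ± 0.2193 = (-0.82, -0.38).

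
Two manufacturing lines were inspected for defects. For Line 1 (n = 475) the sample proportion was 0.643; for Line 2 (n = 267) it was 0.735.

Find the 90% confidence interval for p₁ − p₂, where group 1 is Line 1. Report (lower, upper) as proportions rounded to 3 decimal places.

The two standard errors are √(0.6430×0.3570/475) = 0.02198 and √(0.7350×0.2650/267) = 0.02701.
Because the samples are independent, SE_diff = √(0.02198² + 0.02701²) = 0.03482.
Using z* = 1.645 for 90%, ME = 1.645 × 0.03482 = 0.05728.
p̂₁ − p̂₂ = -0.0920; interval -0.0920 ± 0.05728 gives (-0.149, -0.035).

(-0.149, -0.035)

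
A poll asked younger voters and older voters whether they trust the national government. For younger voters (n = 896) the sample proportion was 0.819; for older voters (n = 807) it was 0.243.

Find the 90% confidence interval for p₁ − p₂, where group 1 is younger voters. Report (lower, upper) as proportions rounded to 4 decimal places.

Each SE is √(p̂(1−p̂)/n): √(0.8190·0.1810/896) = 0.01286 and √(0.2430·0.7570/807) = 0.01510.
SE(p̂₁ − p̂₂) = √(SE₁² + SE₂²) = √(0.0001653796 + 0.00022801) = 0.01983, since the two samples are independent.
At 90% confidence z* = 1.645; margin = 1.645 × 0.01983 = 0.03262.
The difference is 0.8190 − 0.2430 = 0.5760, so the interval is 0.5760 ± 0.03262 = (0.5434, 0.6086).

(0.5434, 0.6086)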